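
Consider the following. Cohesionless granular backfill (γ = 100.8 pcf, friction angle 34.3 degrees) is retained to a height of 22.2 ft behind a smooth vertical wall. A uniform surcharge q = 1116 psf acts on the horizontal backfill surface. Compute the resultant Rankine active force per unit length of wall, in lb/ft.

K_a = tan²(45° − φ/2) = 0.2792.
Soil triangle: ½ K_a γ H² = 0.5×0.2792×100.8×22.2² = 6934 lb/ft.
Surcharge rectangle: K_a q H = 0.2792×1116×22.2 = 6916 lb/ft.
Total = 6934 + 6916 = 13850 lb/ft.

13900 lb/ft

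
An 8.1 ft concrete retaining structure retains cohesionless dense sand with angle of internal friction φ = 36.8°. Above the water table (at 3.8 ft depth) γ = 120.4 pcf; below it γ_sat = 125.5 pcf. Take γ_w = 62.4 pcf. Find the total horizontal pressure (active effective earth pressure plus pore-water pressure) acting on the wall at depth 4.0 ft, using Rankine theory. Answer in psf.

130 psf

K_a = (1 − sin φ)/(1 + sin φ) = 0.2508.
γ' = 125.5 − 62.4 = 63.10 pcf.
Effective vertical stress at 4.0 ft: σ'_v = 120.4×3.8 + 63.10×0.200 = 470.1 psf.
σ'_h = K_a σ'_v = 0.2508 × 470.1 = 117.9 psf; u = γ_w × 0.200 = 12.48 psf.
Total σ_h = 117.9 + 12.48 = 130.4 psf.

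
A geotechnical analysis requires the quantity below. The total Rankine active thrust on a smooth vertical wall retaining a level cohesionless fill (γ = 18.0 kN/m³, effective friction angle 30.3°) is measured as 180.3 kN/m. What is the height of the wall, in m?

K_a = 0.3293. P_a = ½ K_a γ H² ⇒ H = √(2P_a/(K_a γ)).
H = √(2×180.3/(0.3293×18.0)) = 7.800 m.

7.80 m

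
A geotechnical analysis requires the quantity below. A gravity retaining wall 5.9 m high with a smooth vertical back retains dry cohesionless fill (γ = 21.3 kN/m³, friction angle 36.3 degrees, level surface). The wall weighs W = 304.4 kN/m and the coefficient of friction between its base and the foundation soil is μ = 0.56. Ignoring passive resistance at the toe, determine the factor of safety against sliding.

K_a = tan²(45° − 36.3°/2) = 0.2563.
P_a = ½K_aγH² = 0.5×0.2563×21.3×5.9² = 95.01 kN/m, acting at H/3 = 1.967 m above the base.
FS_sliding = μW / P_a = 0.56×304.4 / 95.01 = 1.794.

1.79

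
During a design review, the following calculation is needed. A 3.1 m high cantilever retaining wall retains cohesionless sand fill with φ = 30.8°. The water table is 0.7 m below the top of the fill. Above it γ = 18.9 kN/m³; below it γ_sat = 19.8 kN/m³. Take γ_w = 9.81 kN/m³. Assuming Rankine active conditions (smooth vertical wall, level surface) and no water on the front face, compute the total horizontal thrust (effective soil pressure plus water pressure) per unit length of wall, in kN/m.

49.3 kN/m

K_a = tan²(45° − φ/2) = 0.3227.
γ' = 19.8 − 9.81 = 9.990 kN/m³. Depth below WT = 2.4 m.
σ'_h at WT = K_a γ d_w = 4.270 kPa; at base = 4.270 + K_a γ' × 2.4 = 12.01 kPa.
P₁ (0–0.7 m) = ½×4.270×0.7 = 1.494. P₂ (0.7–3.1 m) = ½(4.270+12.01)×2.4 = 19.53.
P_w = ½ γ_w h₂² = 0.5×9.81×2.4² = 28.25. Total = 1.494+19.53+28.25 = 49.28 kN/m.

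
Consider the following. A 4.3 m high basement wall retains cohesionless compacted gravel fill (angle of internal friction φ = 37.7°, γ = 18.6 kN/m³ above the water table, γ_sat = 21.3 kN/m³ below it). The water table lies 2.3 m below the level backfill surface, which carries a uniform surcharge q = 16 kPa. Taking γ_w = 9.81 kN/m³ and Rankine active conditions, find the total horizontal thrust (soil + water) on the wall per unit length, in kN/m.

K_a = tan²(45° − φ/2) = 0.2411.
γ' = 21.3 − 9.81 = 11.49 kN/m³. h₂ = H − d_w = 2.0 m.
σ'_h: at surface K_a·q = 3.857; at WT K_a(q+γd_w) = 14.17; at base K_a(q+γd_w+γ'h₂) = 19.71 kPa.
P₁ = ½(3.857+14.17)×2.3 = 20.73; P₂ = ½(14.17+19.71)×2.0 = 33.88; P_w = ½γ_w h₂² = 19.62.
Total = 20.73+33.88+19.62 = 74.23 kN/m.

74.2 kN/m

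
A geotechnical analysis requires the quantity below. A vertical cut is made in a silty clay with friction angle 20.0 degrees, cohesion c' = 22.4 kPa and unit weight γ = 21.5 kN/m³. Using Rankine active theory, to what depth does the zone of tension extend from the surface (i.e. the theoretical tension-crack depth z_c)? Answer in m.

K_a = tan²(45° − 20.0°/2) = 0.4903; √K_a = 0.7002.
The active pressure is zero where K_a γ z = 2c√K_a, so z_c = 2c/(γ√K_a) = 2×22.4/(21.5×0.7002) = 2.976 m.

2.98 m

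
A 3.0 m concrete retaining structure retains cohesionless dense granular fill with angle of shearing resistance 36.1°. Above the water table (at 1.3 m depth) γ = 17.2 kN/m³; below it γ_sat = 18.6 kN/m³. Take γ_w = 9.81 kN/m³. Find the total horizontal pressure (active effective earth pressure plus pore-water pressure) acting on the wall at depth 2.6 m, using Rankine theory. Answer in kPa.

21.5 kPa

K_a = (1 − sin φ)/(1 + sin φ) = 0.2585.
γ' = 18.6 − 9.81 = 8.790 kN/m³.
Effective vertical stress at 2.6 m: σ'_v = 17.2×1.3 + 8.790×1.30 = 33.79 kPa.
σ'_h = K_a σ'_v = 0.2585 × 33.79 = 8.734 kPa; u = γ_w × 1.30 = 12.75 kPa.
Total σ_h = 8.734 + 12.75 = 21.49 kPa.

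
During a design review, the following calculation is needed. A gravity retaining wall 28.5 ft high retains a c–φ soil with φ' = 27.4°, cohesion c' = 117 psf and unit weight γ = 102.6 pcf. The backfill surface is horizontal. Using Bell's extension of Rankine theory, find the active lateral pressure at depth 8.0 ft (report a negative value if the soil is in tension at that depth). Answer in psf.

161 psf

K_a = (1 − sin φ)/(1 + sin φ) = 0.3697.
σ_a = K_a γ z − 2c√K_a = 0.3697×102.6×8.0 − 2×117×0.6080 = 161.2 psf.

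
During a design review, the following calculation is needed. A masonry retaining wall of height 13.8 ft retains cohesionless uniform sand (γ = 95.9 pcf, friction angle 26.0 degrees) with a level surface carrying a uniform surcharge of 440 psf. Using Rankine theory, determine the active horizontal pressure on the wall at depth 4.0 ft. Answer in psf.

K_a = (1 − sin φ)/(1 + sin φ) = 0.3905.
σ_v = γz + q = 95.9 × 4.0 + 440 = 823.6 psf.
σ_h = K_a σ_v = 0.3905 × 823.6 = 321.6 psf.

322 psf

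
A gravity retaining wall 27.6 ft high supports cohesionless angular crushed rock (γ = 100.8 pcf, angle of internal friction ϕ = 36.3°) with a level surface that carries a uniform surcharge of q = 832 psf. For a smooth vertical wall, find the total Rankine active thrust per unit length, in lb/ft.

15700 lb/ft

K_a = tan²(45° − φ/2) = 0.2563.
Soil triangle: ½ K_a γ H² = 0.5×0.2563×100.8×27.6² = 9839 lb/ft.
Surcharge rectangle: K_a q H = 0.2563×832×27.6 = 5885 lb/ft.
Total = 9839 + 5885 = 15720 lb/ft.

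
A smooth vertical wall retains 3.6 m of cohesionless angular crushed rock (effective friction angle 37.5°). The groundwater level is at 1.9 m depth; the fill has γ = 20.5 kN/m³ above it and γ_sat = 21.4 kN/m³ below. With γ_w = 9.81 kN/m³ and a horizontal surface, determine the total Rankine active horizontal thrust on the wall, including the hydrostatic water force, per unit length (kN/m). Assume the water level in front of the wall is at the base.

43.4 kN/m

K_a = tan²(45° − φ/2) = 0.2432.
γ' = 21.4 − 9.81 = 11.59 kN/m³. Depth below WT = 1.7 m.
σ'_h at WT = K_a γ d_w = 9.472 kPa; at base = 9.472 + K_a γ' × 1.7 = 14.26 kPa.
P₁ (0–1.9 m) = ½×9.472×1.9 = 8.999. P₂ (1.9–3.6 m) = ½(9.472+14.26)×1.7 = 20.18.
P_w = ½ γ_w h₂² = 0.5×9.81×1.7² = 14.18. Total = 8.999+20.18+14.18 = 43.35 kN/m.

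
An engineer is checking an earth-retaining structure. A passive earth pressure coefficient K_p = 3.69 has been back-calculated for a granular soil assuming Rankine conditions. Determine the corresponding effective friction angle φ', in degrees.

35.0°

K_p = (1+sin φ)/(1−sin φ) ⇒ sin φ = (K_p − 1)/(K_p + 1) = 0.5736.
φ = arcsin(0.5736) = 35.00°.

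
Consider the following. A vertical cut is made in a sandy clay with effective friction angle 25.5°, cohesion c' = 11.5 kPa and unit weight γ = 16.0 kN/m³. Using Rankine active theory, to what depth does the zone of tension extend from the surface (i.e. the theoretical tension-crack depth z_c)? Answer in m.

2.28 m

K_a = tan²(45° − 25.5°/2) = 0.3981; √K_a = 0.6310.
The active pressure is zero where K_a γ z = 2c√K_a, so z_c = 2c/(γ√K_a) = 2×11.5/(16.0×0.6310) = 2.278 m.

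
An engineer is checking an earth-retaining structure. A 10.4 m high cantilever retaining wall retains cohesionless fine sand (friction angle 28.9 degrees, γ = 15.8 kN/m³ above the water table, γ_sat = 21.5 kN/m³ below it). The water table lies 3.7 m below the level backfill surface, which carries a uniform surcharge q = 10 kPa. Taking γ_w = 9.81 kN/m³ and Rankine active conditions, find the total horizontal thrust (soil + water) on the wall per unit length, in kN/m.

522 kN/m

K_a = tan²(45° − φ/2) = 0.3484.
γ' = 21.5 − 9.81 = 11.69 kN/m³. h₂ = H − d_w = 6.7 m.
σ'_h: at surface K_a·q = 3.484; at WT K_a(q+γd_w) = 23.85; at base K_a(q+γd_w+γ'h₂) = 51.13 kPa.
P₁ = ½(3.484+23.85)×3.7 = 50.56; P₂ = ½(23.85+51.13)×6.7 = 251.2; P_w = ½γ_w h₂² = 220.2.
Total = 50.56+251.2+220.2 = 521.9 kN/m.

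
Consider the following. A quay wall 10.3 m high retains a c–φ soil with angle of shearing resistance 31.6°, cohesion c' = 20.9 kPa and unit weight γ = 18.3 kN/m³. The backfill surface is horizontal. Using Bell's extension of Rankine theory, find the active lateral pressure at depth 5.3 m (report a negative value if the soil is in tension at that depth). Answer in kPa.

K_a = (1 − sin φ)/(1 + sin φ) = 0.3123.
σ_a = K_a γ z − 2c√K_a = 0.3123×18.3×5.3 − 2×20.9×0.5589 = 6.933 kPa.

6.93 kPa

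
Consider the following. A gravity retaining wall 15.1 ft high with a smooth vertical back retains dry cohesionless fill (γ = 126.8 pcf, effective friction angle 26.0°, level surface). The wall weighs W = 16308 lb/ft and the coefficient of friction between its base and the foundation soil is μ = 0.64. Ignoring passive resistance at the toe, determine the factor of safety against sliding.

1.85

K_a = tan²(45° − 26.0°/2) = 0.3905.
P_a = ½K_aγH² = 0.5×0.3905×126.8×15.1² = 5644 lb/ft, acting at H/3 = 5.033 ft above the base.
FS_sliding = μW / P_a = 0.64×16308 / 5644 = 1.849.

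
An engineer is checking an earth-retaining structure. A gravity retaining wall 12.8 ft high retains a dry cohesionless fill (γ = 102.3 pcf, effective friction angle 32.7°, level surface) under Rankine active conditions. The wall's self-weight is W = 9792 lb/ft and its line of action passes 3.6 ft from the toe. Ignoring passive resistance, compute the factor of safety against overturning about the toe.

3.30

K_a = tan²(45° − 32.7°/2) = 0.2985.
P_a = ½K_aγH² = 0.5×0.2985×102.3×12.8² = 2502 lb/ft, acting at H/3 = 4.267 ft above the base.
Overturning moment M_o = P_a × H/3 = 2502 × 4.267 = 10670.
Resisting moment M_r = W × 3.6 = 9792 × 3.6 = 35250.
FS_overturning = M_r/M_o = 35250/10670 = 3.303.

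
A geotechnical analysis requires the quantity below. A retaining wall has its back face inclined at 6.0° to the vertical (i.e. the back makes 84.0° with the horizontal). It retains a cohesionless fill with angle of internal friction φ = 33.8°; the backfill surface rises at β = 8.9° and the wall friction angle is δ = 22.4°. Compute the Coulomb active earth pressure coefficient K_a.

K_a = sin²(α+φ) / [sin²α · sin(α−δ) · (1 + √{sin(φ+δ)sin(φ−β) / (sin(α−δ)sin(α+β))})²].
With α = 84.0°, φ = 33.8°, δ = 22.4°, β = 8.9°: K_a = 0.3381.

0.338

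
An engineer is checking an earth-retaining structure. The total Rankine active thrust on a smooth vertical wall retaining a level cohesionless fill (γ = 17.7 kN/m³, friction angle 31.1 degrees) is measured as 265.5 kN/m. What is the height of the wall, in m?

K_a = 0.3188. P_a = ½ K_a γ H² ⇒ H = √(2P_a/(K_a γ)).
H = √(2×265.5/(0.3188×17.7)) = 9.701 m.

9.70 m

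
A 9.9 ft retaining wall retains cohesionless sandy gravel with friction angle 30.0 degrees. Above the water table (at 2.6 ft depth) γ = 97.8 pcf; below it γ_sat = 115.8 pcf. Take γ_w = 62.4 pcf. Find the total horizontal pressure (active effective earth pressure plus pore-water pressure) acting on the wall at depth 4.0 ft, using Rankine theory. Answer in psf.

K_a = (1 − sin φ)/(1 + sin φ) = 0.3333.
γ' = 115.8 − 62.4 = 53.40 pcf.
Effective vertical stress at 4.0 ft: σ'_v = 97.8×2.6 + 53.40×1.40 = 329.0 psf.
σ'_h = K_a σ'_v = 0.3333 × 329.0 = 109.7 psf; u = γ_w × 1.40 = 87.36 psf.
Total σ_h = 109.7 + 87.36 = 197.0 psf.

197 psf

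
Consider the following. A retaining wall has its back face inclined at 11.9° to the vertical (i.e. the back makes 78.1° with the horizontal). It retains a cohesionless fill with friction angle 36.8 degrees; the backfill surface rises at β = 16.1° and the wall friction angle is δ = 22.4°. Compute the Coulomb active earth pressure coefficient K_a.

K_a = sin²(α+φ) / [sin²α · sin(α−δ) · (1 + √{sin(φ+δ)sin(φ−β) / (sin(α−δ)sin(α+β))})²].
With α = 78.1°, φ = 36.8°, δ = 22.4°, β = 16.1°: K_a = 0.4027.

0.403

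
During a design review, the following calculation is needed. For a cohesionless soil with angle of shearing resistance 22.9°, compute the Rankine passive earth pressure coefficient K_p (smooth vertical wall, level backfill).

2.27

K_p = (1 + sin φ)/(1 − sin φ) = tan²(45° + 22.9°/2) = 2.274.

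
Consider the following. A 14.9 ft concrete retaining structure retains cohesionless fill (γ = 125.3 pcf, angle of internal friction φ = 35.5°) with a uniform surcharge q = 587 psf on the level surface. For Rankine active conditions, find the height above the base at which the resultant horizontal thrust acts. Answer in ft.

K_a = 0.2653.
Triangular part P₁ = ½K_aγH² = 3689 at H/3 = 4.967 ft; rectangular part P₂ = K_a q H = 2320 at H/2 = 7.450 ft.
ȳ = (P₁·4.967 + P₂·7.450)/(P₁+P₂) = 5.925 ft.

5.93 ft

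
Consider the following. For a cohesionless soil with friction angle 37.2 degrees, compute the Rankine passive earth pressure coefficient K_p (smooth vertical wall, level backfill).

K_p = (1 + sin φ)/(1 − sin φ) = tan²(45° + 37.2°/2) = 4.058.

4.06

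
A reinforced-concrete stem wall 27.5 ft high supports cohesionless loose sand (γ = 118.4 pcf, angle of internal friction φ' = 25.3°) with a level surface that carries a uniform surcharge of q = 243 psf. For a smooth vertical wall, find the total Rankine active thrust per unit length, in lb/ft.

K_a = tan²(45° − φ/2) = 0.4012.
Soil triangle: ½ K_a γ H² = 0.5×0.4012×118.4×27.5² = 17960 lb/ft.
Surcharge rectangle: K_a q H = 0.4012×243×27.5 = 2681 lb/ft.
Total = 17960 + 2681 = 20640 lb/ft.

20600 lb/ft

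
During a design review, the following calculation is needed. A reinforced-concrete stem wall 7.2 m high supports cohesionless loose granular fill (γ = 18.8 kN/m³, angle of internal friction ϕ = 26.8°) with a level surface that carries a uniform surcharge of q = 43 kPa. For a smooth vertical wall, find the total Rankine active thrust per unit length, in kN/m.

302 kN/m

K_a = tan²(45° − φ/2) = 0.3785.
Soil triangle: ½ K_a γ H² = 0.5×0.3785×18.8×7.2² = 184.4 kN/m.
Surcharge rectangle: K_a q H = 0.3785×43×7.2 = 117.2 kN/m.
Total = 184.4 + 117.2 = 301.6 kN/m.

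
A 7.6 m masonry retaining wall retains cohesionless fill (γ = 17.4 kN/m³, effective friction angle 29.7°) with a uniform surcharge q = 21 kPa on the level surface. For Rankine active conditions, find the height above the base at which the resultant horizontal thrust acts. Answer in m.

2.84 m

K_a = 0.3374.
Triangular part P₁ = ½K_aγH² = 169.5 at H/3 = 2.533 m; rectangular part P₂ = K_a q H = 53.85 at H/2 = 3.800 m.
ȳ = (P₁·2.533 + P₂·3.800)/(P₁+P₂) = 2.839 m.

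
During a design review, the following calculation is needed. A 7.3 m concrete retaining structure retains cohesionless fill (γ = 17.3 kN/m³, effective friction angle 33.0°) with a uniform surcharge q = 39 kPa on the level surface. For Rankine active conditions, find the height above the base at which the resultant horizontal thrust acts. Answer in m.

K_a = 0.2948.
Triangular part P₁ = ½K_aγH² = 135.9 at H/3 = 2.433 m; rectangular part P₂ = K_a q H = 83.93 at H/2 = 3.650 m.
ȳ = (P₁·2.433 + P₂·3.650)/(P₁+P₂) = 2.898 m.

2.90 m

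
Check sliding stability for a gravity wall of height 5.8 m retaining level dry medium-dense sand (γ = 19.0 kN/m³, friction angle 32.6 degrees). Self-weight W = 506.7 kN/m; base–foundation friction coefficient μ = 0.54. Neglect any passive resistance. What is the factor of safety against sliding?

K_a = tan²(45° − 32.6°/2) = 0.2997.
P_a = ½K_aγH² = 0.5×0.2997×19.0×5.8² = 95.79 kN/m, acting at H/3 = 1.933 m above the base.
FS_sliding = μW / P_a = 0.54×506.7 / 95.79 = 2.856.

2.86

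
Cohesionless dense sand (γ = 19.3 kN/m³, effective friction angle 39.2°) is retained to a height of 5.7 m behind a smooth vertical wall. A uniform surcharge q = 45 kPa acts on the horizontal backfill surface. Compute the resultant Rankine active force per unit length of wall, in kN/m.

K_a = tan²(45° − φ/2) = 0.2255.
Soil triangle: ½ K_a γ H² = 0.5×0.2255×19.3×5.7² = 70.69 kN/m.
Surcharge rectangle: K_a q H = 0.2255×45×5.7 = 57.83 kN/m.
Total = 70.69 + 57.83 = 128.5 kN/m.

129 kN/m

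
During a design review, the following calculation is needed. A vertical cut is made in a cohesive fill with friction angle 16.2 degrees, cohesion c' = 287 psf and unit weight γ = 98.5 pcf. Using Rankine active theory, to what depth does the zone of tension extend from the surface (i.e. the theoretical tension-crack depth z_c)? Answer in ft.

K_a = tan²(45° − 16.2°/2) = 0.5637; √K_a = 0.7508.
The active pressure is zero where K_a γ z = 2c√K_a, so z_c = 2c/(γ√K_a) = 2×287/(98.5×0.7508) = 7.761 ft.

7.76 ft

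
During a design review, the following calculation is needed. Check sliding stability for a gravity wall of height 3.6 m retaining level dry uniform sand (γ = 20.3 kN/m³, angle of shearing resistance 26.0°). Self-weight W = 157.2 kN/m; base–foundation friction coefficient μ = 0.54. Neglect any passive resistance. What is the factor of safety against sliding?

1.65

K_a = tan²(45° − 26.0°/2) = 0.3905.
P_a = ½K_aγH² = 0.5×0.3905×20.3×3.6² = 51.36 kN/m, acting at H/3 = 1.200 m above the base.
FS_sliding = μW / P_a = 0.54×157.2 / 51.36 = 1.653.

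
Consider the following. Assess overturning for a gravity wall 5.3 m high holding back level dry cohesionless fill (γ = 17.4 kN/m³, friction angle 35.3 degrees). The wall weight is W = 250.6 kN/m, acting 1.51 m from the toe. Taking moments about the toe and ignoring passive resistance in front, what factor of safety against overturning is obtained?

3.28

K_a = tan²(45° − 35.3°/2) = 0.2675.
P_a = ½K_aγH² = 0.5×0.2675×17.4×5.3² = 65.38 kN/m, acting at H/3 = 1.767 m above the base.
Overturning moment M_o = P_a × H/3 = 65.38 × 1.767 = 115.5.
Resisting moment M_r = W × 1.51 = 250.6 × 1.51 = 378.4.
FS_overturning = M_r/M_o = 378.4/115.5 = 3.276.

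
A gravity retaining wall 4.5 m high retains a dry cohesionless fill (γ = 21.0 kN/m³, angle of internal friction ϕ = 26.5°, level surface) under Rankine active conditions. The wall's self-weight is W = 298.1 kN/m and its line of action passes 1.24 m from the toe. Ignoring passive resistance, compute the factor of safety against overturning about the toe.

3.03

K_a = tan²(45° − 26.5°/2) = 0.3829.
P_a = ½K_aγH² = 0.5×0.3829×21.0×4.5² = 81.42 kN/m, acting at H/3 = 1.500 m above the base.
Overturning moment M_o = P_a × H/3 = 81.42 × 1.500 = 122.1.
Resisting moment M_r = W × 1.24 = 298.1 × 1.24 = 369.6.
FS_overturning = M_r/M_o = 369.6/122.1 = 3.027.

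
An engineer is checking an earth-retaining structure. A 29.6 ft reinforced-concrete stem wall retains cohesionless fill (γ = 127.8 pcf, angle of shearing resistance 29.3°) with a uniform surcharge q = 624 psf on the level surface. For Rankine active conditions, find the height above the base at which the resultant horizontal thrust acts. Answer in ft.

K_a = 0.3428.
Triangular part P₁ = ½K_aγH² = 19190 at H/3 = 9.867 ft; rectangular part P₂ = K_a q H = 6332 at H/2 = 14.80 ft.
ȳ = (P₁·9.867 + P₂·14.80)/(P₁+P₂) = 11.09 ft.

11.1 ft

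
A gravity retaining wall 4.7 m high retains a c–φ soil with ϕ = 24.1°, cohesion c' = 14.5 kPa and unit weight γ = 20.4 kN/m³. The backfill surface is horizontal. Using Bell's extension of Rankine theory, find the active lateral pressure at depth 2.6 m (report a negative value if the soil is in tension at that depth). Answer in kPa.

3.49 kPa

K_a = (1 − sin φ)/(1 + sin φ) = 0.4201.
σ_a = K_a γ z − 2c√K_a = 0.4201×20.4×2.6 − 2×14.5×0.6482 = 3.486 kPa.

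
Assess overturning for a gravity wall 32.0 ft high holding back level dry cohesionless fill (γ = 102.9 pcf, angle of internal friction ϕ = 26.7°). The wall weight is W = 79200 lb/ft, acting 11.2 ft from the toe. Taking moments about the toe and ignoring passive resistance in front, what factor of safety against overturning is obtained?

4.15

K_a = tan²(45° − 26.7°/2) = 0.3800.
P_a = ½K_aγH² = 0.5×0.3800×102.9×32.0² = 20020 lb/ft, acting at H/3 = 10.67 ft above the base.
Overturning moment M_o = P_a × H/3 = 20020 × 10.67 = 213500.
Resisting moment M_r = W × 11.2 = 79200 × 11.2 = 887000.
FS_overturning = M_r/M_o = 887000/213500 = 4.154.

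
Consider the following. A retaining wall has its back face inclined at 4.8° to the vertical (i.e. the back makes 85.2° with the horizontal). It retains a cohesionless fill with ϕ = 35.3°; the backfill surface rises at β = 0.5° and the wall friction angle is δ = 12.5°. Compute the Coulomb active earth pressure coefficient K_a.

K_a = sin²(α+φ) / [sin²α · sin(α−δ) · (1 + √{sin(φ+δ)sin(φ−β) / (sin(α−δ)sin(α+β))})²].
With α = 85.2°, φ = 35.3°, δ = 12.5°, β = 0.5°: K_a = 0.2820.

0.282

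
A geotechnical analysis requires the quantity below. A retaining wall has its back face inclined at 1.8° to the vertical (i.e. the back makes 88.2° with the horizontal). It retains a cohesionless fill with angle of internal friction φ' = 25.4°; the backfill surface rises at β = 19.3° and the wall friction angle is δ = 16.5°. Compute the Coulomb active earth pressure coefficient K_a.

0.540

K_a = sin²(α+φ) / [sin²α · sin(α−δ) · (1 + √{sin(φ+δ)sin(φ−β) / (sin(α−δ)sin(α+β))})²].
With α = 88.2°, φ = 25.4°, δ = 16.5°, β = 19.3°: K_a = 0.5404.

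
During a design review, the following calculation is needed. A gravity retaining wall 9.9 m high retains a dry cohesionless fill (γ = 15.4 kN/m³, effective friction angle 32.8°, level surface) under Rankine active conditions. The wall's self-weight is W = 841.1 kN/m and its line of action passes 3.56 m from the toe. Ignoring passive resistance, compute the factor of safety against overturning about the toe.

4.04

K_a = tan²(45° − 32.8°/2) = 0.2973.
P_a = ½K_aγH² = 0.5×0.2973×15.4×9.9² = 224.3 kN/m, acting at H/3 = 3.300 m above the base.
Overturning moment M_o = P_a × H/3 = 224.3 × 3.300 = 740.3.
Resisting moment M_r = W × 3.56 = 841.1 × 3.56 = 2994.
FS_overturning = M_r/M_o = 2994/740.3 = 4.045.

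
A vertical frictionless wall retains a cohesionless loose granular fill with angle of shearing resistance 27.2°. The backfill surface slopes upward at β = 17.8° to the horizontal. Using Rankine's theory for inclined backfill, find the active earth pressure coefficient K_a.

0.451

K_a = cos β · (cos β − √(cos²β − cos²φ)) / (cos β + √(cos²β − cos²φ)).
cos β = 0.9521, cos φ = 0.8894, √(cos²β − cos²φ) = 0.3398.
K_a = 0.9521 × (0.9521 − 0.3398)/(0.9521 + 0.3398) = 0.4512.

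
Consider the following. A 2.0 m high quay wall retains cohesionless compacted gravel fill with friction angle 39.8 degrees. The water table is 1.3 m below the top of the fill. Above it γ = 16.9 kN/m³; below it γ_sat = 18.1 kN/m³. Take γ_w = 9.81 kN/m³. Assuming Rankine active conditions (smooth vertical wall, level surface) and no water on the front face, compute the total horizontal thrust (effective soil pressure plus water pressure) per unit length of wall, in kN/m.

K_a = tan²(45° − φ/2) = 0.2194.
γ' = 18.1 − 9.81 = 8.290 kN/m³. Depth below WT = 0.7 m.
σ'_h at WT = K_a γ d_w = 4.821 kPa; at base = 4.821 + K_a γ' × 0.7 = 6.094 kPa.
P₁ (0–1.3 m) = ½×4.821×1.3 = 3.134. P₂ (1.3–2.0 m) = ½(4.821+6.094)×0.7 = 3.820.
P_w = ½ γ_w h₂² = 0.5×9.81×0.7² = 2.403. Total = 3.134+3.820+2.403 = 9.357 kN/m.

9.36 kN/m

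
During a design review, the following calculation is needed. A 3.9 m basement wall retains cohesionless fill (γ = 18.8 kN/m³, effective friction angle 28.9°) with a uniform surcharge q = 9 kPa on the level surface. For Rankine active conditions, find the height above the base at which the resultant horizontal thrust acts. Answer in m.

1.43 m

K_a = 0.3484.
Triangular part P₁ = ½K_aγH² = 49.81 at H/3 = 1.300 m; rectangular part P₂ = K_a q H = 12.23 at H/2 = 1.950 m.
ȳ = (P₁·1.300 + P₂·1.950)/(P₁+P₂) = 1.428 m.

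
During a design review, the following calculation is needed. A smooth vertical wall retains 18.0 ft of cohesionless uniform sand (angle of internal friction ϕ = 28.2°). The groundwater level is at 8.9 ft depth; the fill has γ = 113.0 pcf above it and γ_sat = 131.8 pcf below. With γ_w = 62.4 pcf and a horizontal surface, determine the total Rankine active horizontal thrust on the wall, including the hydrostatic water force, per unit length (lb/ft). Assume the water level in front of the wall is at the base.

K_a = tan²(45° − φ/2) = 0.3582.
γ' = 131.8 − 62.4 = 69.40 pcf. Depth below WT = 9.1 ft.
σ'_h at WT = K_a γ d_w = 360.2 psf; at base = 360.2 + K_a γ' × 9.1 = 586.4 psf.
P₁ (0–8.9 ft) = ½×360.2×8.9 = 1603. P₂ (8.9–18.0 ft) = ½(360.2+586.4)×9.1 = 4307.
P_w = ½ γ_w h₂² = 0.5×62.4×9.1² = 2584. Total = 1603+4307+2584 = 8494 lb/ft.

8490 lb/ft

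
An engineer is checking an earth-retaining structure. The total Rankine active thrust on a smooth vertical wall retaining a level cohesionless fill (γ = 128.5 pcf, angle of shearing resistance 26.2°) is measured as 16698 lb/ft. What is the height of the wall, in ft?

K_a = 0.3874. P_a = ½ K_a γ H² ⇒ H = √(2P_a/(K_a γ)).
H = √(2×16698/(0.3874×128.5)) = 25.90 ft.

25.9 ft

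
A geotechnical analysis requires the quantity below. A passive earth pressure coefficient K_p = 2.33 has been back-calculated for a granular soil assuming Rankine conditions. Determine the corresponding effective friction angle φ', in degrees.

23.5°

K_p = (1+sin φ)/(1−sin φ) ⇒ sin φ = (K_p − 1)/(K_p + 1) = 0.3994.
φ = arcsin(0.3994) = 23.54°.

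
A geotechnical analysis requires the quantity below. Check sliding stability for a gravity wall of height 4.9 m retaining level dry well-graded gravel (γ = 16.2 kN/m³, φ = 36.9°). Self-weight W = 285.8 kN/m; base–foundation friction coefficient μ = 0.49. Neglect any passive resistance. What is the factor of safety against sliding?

K_a = tan²(45° − 36.9°/2) = 0.2497.
P_a = ½K_aγH² = 0.5×0.2497×16.2×4.9² = 48.56 kN/m, acting at H/3 = 1.633 m above the base.
FS_sliding = μW / P_a = 0.49×285.8 / 48.56 = 2.884.

2.88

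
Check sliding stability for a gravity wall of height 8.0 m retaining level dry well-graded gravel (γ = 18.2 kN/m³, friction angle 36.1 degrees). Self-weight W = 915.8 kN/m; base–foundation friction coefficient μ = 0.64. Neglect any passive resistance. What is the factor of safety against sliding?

3.89

K_a = tan²(45° − 36.1°/2) = 0.2585.
P_a = ½K_aγH² = 0.5×0.2585×18.2×8.0² = 150.5 kN/m, acting at H/3 = 2.667 m above the base.
FS_sliding = μW / P_a = 0.64×915.8 / 150.5 = 3.893.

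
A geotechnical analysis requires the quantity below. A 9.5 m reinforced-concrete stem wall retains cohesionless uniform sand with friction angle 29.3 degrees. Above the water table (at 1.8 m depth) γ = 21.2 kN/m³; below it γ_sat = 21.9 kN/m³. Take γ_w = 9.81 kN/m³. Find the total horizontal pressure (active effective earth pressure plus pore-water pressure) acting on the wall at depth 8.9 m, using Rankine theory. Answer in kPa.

K_a = (1 − sin φ)/(1 + sin φ) = 0.3428.
γ' = 21.9 − 9.81 = 12.09 kN/m³.
Effective vertical stress at 8.9 m: σ'_v = 21.2×1.8 + 12.09×7.10 = 124.0 kPa.
σ'_h = K_a σ'_v = 0.3428 × 124.0 = 42.51 kPa; u = γ_w × 7.10 = 69.65 kPa.
Total σ_h = 42.51 + 69.65 = 112.2 kPa.

112 kPa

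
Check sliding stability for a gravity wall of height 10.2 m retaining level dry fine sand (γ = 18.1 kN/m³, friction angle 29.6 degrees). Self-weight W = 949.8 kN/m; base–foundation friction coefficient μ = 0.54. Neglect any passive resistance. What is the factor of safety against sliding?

1.61

K_a = tan²(45° − 29.6°/2) = 0.3387.
P_a = ½K_aγH² = 0.5×0.3387×18.1×10.2² = 318.9 kN/m, acting at H/3 = 3.400 m above the base.
FS_sliding = μW / P_a = 0.54×949.8 / 318.9 = 1.608.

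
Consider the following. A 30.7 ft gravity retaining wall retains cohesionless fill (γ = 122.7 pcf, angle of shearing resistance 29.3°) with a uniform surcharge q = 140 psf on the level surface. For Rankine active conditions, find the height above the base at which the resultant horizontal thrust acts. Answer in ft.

K_a = 0.3428.
Triangular part P₁ = ½K_aγH² = 19820 at H/3 = 10.23 ft; rectangular part P₂ = K_a q H = 1474 at H/2 = 15.35 ft.
ȳ = (P₁·10.23 + P₂·15.35)/(P₁+P₂) = 10.59 ft.

10.6 ft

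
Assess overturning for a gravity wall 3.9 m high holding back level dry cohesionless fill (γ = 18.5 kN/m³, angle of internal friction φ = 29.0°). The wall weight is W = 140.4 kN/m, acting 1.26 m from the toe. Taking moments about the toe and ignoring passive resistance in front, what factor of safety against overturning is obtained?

2.79

K_a = tan²(45° − 29.0°/2) = 0.3470.
P_a = ½K_aγH² = 0.5×0.3470×18.5×3.9² = 48.82 kN/m, acting at H/3 = 1.300 m above the base.
Overturning moment M_o = P_a × H/3 = 48.82 × 1.300 = 63.46.
Resisting moment M_r = W × 1.26 = 140.4 × 1.26 = 176.9.
FS_overturning = M_r/M_o = 176.9/63.46 = 2.788.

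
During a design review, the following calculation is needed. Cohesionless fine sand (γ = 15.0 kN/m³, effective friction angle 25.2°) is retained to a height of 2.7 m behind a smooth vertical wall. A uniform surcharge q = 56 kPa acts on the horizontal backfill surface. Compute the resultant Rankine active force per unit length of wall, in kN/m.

K_a = tan²(45° − φ/2) = 0.4027.
Soil triangle: ½ K_a γ H² = 0.5×0.4027×15.0×2.7² = 22.02 kN/m.
Surcharge rectangle: K_a q H = 0.4027×56×2.7 = 60.89 kN/m.
Total = 22.02 + 60.89 = 82.91 kN/m.

82.9 kN/m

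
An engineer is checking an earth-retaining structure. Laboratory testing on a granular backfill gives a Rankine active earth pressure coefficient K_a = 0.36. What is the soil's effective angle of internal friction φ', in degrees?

K_a = tan²(45° − φ/2) ⇒ 45° − φ/2 = arctan(√0.36) = 30.96°.
φ = 2(45° − 30.96°) = 28.07°.

28.1°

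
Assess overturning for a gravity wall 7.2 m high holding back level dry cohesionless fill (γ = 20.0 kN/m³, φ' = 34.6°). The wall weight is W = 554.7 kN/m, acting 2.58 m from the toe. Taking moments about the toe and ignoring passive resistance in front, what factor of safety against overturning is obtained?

K_a = tan²(45° − 34.6°/2) = 0.2756.
P_a = ½K_aγH² = 0.5×0.2756×20.0×7.2² = 142.9 kN/m, acting at H/3 = 2.400 m above the base.
Overturning moment M_o = P_a × H/3 = 142.9 × 2.400 = 342.9.
Resisting moment M_r = W × 2.58 = 554.7 × 2.58 = 1431.
FS_overturning = M_r/M_o = 1431/342.9 = 4.173.

4.17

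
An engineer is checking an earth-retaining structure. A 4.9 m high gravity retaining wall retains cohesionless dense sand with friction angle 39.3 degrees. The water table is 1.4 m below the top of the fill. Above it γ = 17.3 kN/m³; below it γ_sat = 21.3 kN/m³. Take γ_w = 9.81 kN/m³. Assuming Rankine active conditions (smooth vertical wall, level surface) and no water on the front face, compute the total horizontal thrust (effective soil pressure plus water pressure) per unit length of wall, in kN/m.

K_a = tan²(45° − φ/2) = 0.2245.
γ' = 21.3 − 9.81 = 11.49 kN/m³. Depth below WT = 3.5 m.
σ'_h at WT = K_a γ d_w = 5.436 kPa; at base = 5.436 + K_a γ' × 3.5 = 14.46 kPa.
P₁ (0–1.4 m) = ½×5.436×1.4 = 3.805. P₂ (1.4–4.9 m) = ½(5.436+14.46)×3.5 = 34.82.
P_w = ½ γ_w h₂² = 0.5×9.81×3.5² = 60.09. Total = 3.805+34.82+60.09 = 98.71 kN/m.

98.7 kN/m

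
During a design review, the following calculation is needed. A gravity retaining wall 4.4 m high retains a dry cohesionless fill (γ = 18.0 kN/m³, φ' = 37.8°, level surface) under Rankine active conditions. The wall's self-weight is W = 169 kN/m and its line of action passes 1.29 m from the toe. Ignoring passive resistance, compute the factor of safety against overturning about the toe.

3.55

K_a = tan²(45° − 37.8°/2) = 0.2400.
P_a = ½K_aγH² = 0.5×0.2400×18.0×4.4² = 41.82 kN/m, acting at H/3 = 1.467 m above the base.
Overturning moment M_o = P_a × H/3 = 41.82 × 1.467 = 61.33.
Resisting moment M_r = W × 1.29 = 169 × 1.29 = 218.0.
FS_overturning = M_r/M_o = 218.0/61.33 = 3.555.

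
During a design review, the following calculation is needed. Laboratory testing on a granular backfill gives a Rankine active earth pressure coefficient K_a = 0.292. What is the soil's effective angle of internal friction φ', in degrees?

K_a = tan²(45° − φ/2) ⇒ 45° − φ/2 = arctan(√0.292) = 28.39°.
φ = 2(45° − 28.39°) = 33.23°.

33.2°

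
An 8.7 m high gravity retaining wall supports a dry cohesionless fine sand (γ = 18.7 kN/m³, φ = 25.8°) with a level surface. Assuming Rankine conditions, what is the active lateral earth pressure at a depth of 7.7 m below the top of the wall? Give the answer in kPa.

56.7 kPa

K_a = (1 − sin φ)/(1 + sin φ) = 0.3935.
σ_h = K_a γ z = 0.3935 × 18.7 × 7.7 = 56.66 kPa.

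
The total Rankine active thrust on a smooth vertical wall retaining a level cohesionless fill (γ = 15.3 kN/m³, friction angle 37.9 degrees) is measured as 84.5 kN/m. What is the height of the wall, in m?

6.80 m

K_a = 0.2389. P_a = ½ K_a γ H² ⇒ H = √(2P_a/(K_a γ)).
H = √(2×84.5/(0.2389×15.3)) = 6.799 m.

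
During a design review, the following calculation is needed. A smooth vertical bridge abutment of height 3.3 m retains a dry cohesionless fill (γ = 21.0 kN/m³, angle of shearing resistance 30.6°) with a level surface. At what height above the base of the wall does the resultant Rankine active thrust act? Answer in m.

1.10 m

K_a = 0.3253.
The pressure distribution is triangular, so the resultant acts at H/3 above the base = 3.3/3 = 1.100 m.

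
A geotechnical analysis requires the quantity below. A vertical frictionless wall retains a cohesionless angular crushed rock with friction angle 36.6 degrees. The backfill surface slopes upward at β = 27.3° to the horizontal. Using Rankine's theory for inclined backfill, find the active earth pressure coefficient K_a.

K_a = cos β · (cos β − √(cos²β − cos²φ)) / (cos β + √(cos²β − cos²φ)).
cos β = 0.8886, cos φ = 0.8028, √(cos²β − cos²φ) = 0.3810.
K_a = 0.8886 × (0.8886 − 0.3810)/(0.8886 + 0.3810) = 0.3553.

0.355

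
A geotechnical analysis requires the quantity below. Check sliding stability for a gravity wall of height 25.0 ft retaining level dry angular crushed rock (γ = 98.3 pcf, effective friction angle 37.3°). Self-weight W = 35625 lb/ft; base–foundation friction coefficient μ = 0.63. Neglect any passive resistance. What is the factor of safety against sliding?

K_a = tan²(45° − 37.3°/2) = 0.2453.
P_a = ½K_aγH² = 0.5×0.2453×98.3×25.0² = 7537 lb/ft, acting at H/3 = 8.333 ft above the base.
FS_sliding = μW / P_a = 0.63×35625 / 7537 = 2.978.

2.98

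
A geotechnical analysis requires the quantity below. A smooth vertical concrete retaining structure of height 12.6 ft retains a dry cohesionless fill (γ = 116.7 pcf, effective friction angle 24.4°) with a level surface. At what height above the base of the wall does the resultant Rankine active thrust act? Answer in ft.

4.20 ft

K_a = 0.4153.
The pressure distribution is triangular, so the resultant acts at H/3 above the base = 12.6/3 = 4.200 ft.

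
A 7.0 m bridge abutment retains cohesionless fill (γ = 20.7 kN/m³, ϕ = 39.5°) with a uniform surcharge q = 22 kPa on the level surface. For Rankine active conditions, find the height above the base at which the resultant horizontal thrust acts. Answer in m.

K_a = 0.2224.
Triangular part P₁ = ½K_aγH² = 112.8 at H/3 = 2.333 m; rectangular part P₂ = K_a q H = 34.26 at H/2 = 3.500 m.
ȳ = (P₁·2.333 + P₂·3.500)/(P₁+P₂) = 2.605 m.

2.61 m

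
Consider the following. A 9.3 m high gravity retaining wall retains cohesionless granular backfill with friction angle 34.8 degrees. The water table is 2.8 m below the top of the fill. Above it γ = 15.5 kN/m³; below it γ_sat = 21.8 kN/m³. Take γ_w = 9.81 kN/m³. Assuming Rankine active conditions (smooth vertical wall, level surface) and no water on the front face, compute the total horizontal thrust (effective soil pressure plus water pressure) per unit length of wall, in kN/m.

370 kN/m

K_a = tan²(45° − φ/2) = 0.2733.
γ' = 21.8 − 9.81 = 11.99 kN/m³. Depth below WT = 6.5 m.
σ'_h at WT = K_a γ d_w = 11.86 kPa; at base = 11.86 + K_a γ' × 6.5 = 33.16 kPa.
P₁ (0–2.8 m) = ½×11.86×2.8 = 16.61. P₂ (2.8–9.3 m) = ½(11.86+33.16)×6.5 = 146.3.
P_w = ½ γ_w h₂² = 0.5×9.81×6.5² = 207.2. Total = 16.61+146.3+207.2 = 370.2 kN/m.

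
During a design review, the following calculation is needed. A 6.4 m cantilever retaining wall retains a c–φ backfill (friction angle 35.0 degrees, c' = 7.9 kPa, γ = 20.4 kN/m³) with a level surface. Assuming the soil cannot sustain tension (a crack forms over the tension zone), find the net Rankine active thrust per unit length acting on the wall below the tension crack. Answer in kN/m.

K_a = 0.2710; √K_a = 0.5206.
Tension-crack depth z_c = 2c/(γ√K_a) = 2×7.9/(20.4×0.5206) = 1.488 m.
σ_a at base = K_a γ H − 2c√K_a = 0.2710×20.4×6.4 − 2×7.9×0.5206 = 27.16 kPa.
P_a = ½ × 27.16 × (H − z_c) = 0.5×27.16×4.912 = 66.70 kN/m.

66.7 kN/m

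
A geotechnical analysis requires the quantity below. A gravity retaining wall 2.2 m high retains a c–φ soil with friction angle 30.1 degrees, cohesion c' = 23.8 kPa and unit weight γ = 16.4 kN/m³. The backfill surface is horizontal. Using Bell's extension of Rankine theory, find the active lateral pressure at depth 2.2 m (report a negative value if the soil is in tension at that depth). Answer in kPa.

K_a = (1 − sin φ)/(1 + sin φ) = 0.3320.
σ_a = K_a γ z − 2c√K_a = 0.3320×16.4×2.2 − 2×23.8×0.5762 = -15.45 kPa.

-15.4 kPa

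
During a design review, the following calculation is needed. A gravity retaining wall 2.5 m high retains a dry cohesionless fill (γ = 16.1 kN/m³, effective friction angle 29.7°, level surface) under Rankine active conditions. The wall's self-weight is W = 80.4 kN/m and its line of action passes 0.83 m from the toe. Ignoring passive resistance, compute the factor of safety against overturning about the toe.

4.72

K_a = tan²(45° − 29.7°/2) = 0.3374.
P_a = ½K_aγH² = 0.5×0.3374×16.1×2.5² = 16.97 kN/m, acting at H/3 = 0.8333 m above the base.
Overturning moment M_o = P_a × H/3 = 16.97 × 0.8333 = 14.15.
Resisting moment M_r = W × 0.83 = 80.4 × 0.83 = 66.73.
FS_overturning = M_r/M_o = 66.73/14.15 = 4.718.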